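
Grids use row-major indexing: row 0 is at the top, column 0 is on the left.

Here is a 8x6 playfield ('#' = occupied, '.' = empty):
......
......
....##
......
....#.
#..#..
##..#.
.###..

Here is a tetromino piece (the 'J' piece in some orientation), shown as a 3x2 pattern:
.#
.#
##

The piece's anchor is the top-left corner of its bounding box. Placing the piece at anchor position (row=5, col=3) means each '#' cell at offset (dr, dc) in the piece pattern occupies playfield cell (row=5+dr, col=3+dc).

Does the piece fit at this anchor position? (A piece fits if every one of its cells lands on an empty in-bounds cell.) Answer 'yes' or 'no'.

Answer: no

Derivation:
Check each piece cell at anchor (5, 3):
  offset (0,1) -> (5,4): empty -> OK
  offset (1,1) -> (6,4): occupied ('#') -> FAIL
  offset (2,0) -> (7,3): occupied ('#') -> FAIL
  offset (2,1) -> (7,4): empty -> OK
All cells valid: no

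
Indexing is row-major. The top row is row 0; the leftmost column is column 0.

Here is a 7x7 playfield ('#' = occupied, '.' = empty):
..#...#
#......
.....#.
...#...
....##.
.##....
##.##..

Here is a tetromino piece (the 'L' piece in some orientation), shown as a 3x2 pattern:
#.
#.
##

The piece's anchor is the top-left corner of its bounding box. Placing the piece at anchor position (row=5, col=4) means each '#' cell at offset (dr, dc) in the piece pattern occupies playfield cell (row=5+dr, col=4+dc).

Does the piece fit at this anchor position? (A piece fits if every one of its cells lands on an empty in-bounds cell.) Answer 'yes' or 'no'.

Check each piece cell at anchor (5, 4):
  offset (0,0) -> (5,4): empty -> OK
  offset (1,0) -> (6,4): occupied ('#') -> FAIL
  offset (2,0) -> (7,4): out of bounds -> FAIL
  offset (2,1) -> (7,5): out of bounds -> FAIL
All cells valid: no

Answer: no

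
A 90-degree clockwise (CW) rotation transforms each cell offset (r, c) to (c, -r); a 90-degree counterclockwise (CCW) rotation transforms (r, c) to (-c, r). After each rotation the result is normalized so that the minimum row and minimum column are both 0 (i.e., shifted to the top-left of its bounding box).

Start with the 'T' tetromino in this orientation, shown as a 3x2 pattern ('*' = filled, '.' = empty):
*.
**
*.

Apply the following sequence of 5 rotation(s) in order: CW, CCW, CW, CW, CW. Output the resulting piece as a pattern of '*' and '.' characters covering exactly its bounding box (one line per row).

Start:
*.
**
*.
After rotation 1 (CW):
***
.*.
After rotation 2 (CCW):
*.
**
*.
After rotation 3 (CW):
***
.*.
After rotation 4 (CW):
.*
**
.*
After rotation 5 (CW):
.*.
***

Answer: .*.
***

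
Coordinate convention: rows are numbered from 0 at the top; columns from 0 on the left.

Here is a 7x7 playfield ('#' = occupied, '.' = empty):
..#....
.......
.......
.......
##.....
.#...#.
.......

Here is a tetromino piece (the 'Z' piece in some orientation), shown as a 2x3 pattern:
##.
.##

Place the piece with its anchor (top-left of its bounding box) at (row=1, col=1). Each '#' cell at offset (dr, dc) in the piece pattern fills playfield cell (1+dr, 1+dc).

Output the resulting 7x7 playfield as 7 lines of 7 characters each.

Fill (1+0,1+0) = (1,1)
Fill (1+0,1+1) = (1,2)
Fill (1+1,1+1) = (2,2)
Fill (1+1,1+2) = (2,3)

Answer: ..#....
.##....
..##...
.......
##.....
.#...#.
.......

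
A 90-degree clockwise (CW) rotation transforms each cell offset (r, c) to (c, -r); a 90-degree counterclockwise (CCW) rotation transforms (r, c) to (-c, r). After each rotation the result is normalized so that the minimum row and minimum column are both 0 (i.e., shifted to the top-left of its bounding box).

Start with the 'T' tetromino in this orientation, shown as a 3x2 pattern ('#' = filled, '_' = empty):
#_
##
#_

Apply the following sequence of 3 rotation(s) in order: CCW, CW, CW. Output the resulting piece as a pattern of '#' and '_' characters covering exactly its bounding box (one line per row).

Start:
#_
##
#_
After rotation 1 (CCW):
_#_
###
After rotation 2 (CW):
#_
##
#_
After rotation 3 (CW):
###
_#_

Answer: ###
_#_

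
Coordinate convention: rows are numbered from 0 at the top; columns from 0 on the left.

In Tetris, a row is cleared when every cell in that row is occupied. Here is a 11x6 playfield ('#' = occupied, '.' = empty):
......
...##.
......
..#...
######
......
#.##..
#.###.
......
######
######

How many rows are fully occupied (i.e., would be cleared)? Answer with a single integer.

Check each row:
  row 0: 6 empty cells -> not full
  row 1: 4 empty cells -> not full
  row 2: 6 empty cells -> not full
  row 3: 5 empty cells -> not full
  row 4: 0 empty cells -> FULL (clear)
  row 5: 6 empty cells -> not full
  row 6: 3 empty cells -> not full
  row 7: 2 empty cells -> not full
  row 8: 6 empty cells -> not full
  row 9: 0 empty cells -> FULL (clear)
  row 10: 0 empty cells -> FULL (clear)
Total rows cleared: 3

Answer: 3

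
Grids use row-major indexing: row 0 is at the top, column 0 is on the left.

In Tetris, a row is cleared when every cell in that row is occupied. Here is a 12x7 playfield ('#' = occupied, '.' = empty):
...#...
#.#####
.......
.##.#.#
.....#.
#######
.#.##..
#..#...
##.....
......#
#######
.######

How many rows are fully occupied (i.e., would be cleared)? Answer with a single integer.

Check each row:
  row 0: 6 empty cells -> not full
  row 1: 1 empty cell -> not full
  row 2: 7 empty cells -> not full
  row 3: 3 empty cells -> not full
  row 4: 6 empty cells -> not full
  row 5: 0 empty cells -> FULL (clear)
  row 6: 4 empty cells -> not full
  row 7: 5 empty cells -> not full
  row 8: 5 empty cells -> not full
  row 9: 6 empty cells -> not full
  row 10: 0 empty cells -> FULL (clear)
  row 11: 1 empty cell -> not full
Total rows cleared: 2

Answer: 2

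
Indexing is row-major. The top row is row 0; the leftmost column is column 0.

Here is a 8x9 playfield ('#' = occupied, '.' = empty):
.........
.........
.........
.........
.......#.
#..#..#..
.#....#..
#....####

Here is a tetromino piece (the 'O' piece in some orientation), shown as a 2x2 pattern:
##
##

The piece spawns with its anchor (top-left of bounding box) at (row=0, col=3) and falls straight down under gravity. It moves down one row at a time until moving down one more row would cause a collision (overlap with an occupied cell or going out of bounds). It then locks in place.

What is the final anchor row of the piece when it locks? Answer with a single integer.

Answer: 3

Derivation:
Spawn at (row=0, col=3). Try each row:
  row 0: fits
  row 1: fits
  row 2: fits
  row 3: fits
  row 4: blocked -> lock at row 3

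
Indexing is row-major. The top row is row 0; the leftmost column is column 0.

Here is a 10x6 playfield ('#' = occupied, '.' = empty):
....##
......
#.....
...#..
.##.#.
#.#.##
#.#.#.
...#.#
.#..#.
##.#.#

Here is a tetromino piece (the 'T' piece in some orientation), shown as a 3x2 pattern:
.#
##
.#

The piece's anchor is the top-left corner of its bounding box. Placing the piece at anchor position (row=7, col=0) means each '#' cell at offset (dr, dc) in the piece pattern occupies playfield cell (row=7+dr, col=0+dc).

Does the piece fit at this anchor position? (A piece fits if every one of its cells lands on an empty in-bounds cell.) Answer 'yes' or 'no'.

Answer: no

Derivation:
Check each piece cell at anchor (7, 0):
  offset (0,1) -> (7,1): empty -> OK
  offset (1,0) -> (8,0): empty -> OK
  offset (1,1) -> (8,1): occupied ('#') -> FAIL
  offset (2,1) -> (9,1): occupied ('#') -> FAIL
All cells valid: no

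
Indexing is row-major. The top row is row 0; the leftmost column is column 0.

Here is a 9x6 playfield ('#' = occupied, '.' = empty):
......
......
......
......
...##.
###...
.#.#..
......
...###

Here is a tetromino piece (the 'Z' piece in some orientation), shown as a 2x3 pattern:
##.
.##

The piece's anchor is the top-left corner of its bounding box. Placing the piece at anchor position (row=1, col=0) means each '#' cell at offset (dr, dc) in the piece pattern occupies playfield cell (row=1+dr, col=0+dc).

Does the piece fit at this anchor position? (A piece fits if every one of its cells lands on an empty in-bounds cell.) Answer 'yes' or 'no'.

Check each piece cell at anchor (1, 0):
  offset (0,0) -> (1,0): empty -> OK
  offset (0,1) -> (1,1): empty -> OK
  offset (1,1) -> (2,1): empty -> OK
  offset (1,2) -> (2,2): empty -> OK
All cells valid: yes

Answer: yes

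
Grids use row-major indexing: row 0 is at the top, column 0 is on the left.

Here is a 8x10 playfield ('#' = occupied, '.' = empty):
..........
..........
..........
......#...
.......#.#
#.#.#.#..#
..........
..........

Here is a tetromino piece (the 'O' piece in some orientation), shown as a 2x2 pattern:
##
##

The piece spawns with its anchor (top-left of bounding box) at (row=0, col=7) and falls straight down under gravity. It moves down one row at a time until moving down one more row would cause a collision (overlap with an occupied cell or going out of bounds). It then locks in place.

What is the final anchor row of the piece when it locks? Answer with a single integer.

Spawn at (row=0, col=7). Try each row:
  row 0: fits
  row 1: fits
  row 2: fits
  row 3: blocked -> lock at row 2

Answer: 2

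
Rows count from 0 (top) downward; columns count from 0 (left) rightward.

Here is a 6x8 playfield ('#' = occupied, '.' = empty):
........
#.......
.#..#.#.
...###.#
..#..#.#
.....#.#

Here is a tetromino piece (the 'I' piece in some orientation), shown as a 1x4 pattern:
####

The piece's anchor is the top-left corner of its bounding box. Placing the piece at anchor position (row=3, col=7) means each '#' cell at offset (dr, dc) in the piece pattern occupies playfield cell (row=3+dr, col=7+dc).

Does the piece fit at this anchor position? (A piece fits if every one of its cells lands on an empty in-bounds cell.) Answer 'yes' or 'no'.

Answer: no

Derivation:
Check each piece cell at anchor (3, 7):
  offset (0,0) -> (3,7): occupied ('#') -> FAIL
  offset (0,1) -> (3,8): out of bounds -> FAIL
  offset (0,2) -> (3,9): out of bounds -> FAIL
  offset (0,3) -> (3,10): out of bounds -> FAIL
All cells valid: no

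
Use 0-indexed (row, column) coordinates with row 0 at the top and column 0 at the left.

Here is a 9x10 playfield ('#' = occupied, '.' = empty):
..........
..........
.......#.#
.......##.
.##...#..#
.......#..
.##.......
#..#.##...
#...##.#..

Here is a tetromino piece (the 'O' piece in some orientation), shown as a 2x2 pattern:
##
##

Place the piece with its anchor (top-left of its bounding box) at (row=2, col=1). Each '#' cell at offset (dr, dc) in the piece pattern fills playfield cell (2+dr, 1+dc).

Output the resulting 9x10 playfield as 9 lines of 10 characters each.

Answer: ..........
..........
.##....#.#
.##....##.
.##...#..#
.......#..
.##.......
#..#.##...
#...##.#..

Derivation:
Fill (2+0,1+0) = (2,1)
Fill (2+0,1+1) = (2,2)
Fill (2+1,1+0) = (3,1)
Fill (2+1,1+1) = (3,2)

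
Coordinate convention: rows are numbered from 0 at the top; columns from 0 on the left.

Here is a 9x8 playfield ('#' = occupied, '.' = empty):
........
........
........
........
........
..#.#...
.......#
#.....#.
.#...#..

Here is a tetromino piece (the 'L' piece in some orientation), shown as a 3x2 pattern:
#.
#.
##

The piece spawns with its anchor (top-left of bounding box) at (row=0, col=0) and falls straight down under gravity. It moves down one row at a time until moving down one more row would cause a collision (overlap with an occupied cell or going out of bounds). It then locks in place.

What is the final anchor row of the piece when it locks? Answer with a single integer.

Answer: 4

Derivation:
Spawn at (row=0, col=0). Try each row:
  row 0: fits
  row 1: fits
  row 2: fits
  row 3: fits
  row 4: fits
  row 5: blocked -> lock at row 4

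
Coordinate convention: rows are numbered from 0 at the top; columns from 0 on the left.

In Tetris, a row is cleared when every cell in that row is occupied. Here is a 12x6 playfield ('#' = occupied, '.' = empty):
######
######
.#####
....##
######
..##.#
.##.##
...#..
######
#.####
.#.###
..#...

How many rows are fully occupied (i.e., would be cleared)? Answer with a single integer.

Answer: 4

Derivation:
Check each row:
  row 0: 0 empty cells -> FULL (clear)
  row 1: 0 empty cells -> FULL (clear)
  row 2: 1 empty cell -> not full
  row 3: 4 empty cells -> not full
  row 4: 0 empty cells -> FULL (clear)
  row 5: 3 empty cells -> not full
  row 6: 2 empty cells -> not full
  row 7: 5 empty cells -> not full
  row 8: 0 empty cells -> FULL (clear)
  row 9: 1 empty cell -> not full
  row 10: 2 empty cells -> not full
  row 11: 5 empty cells -> not full
Total rows cleared: 4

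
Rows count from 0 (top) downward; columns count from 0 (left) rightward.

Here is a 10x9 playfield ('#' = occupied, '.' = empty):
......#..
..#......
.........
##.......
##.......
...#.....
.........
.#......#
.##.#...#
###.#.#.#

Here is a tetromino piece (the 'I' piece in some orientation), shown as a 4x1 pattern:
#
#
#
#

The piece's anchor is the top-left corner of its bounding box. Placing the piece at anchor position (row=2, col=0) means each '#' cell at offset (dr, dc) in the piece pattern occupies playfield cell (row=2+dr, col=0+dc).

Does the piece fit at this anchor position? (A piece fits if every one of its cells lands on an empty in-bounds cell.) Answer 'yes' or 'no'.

Answer: no

Derivation:
Check each piece cell at anchor (2, 0):
  offset (0,0) -> (2,0): empty -> OK
  offset (1,0) -> (3,0): occupied ('#') -> FAIL
  offset (2,0) -> (4,0): occupied ('#') -> FAIL
  offset (3,0) -> (5,0): empty -> OK
All cells valid: no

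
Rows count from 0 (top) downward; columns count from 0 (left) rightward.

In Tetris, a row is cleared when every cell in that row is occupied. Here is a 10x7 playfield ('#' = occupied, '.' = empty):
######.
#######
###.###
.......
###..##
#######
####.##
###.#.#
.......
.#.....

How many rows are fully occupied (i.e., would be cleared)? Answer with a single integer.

Answer: 2

Derivation:
Check each row:
  row 0: 1 empty cell -> not full
  row 1: 0 empty cells -> FULL (clear)
  row 2: 1 empty cell -> not full
  row 3: 7 empty cells -> not full
  row 4: 2 empty cells -> not full
  row 5: 0 empty cells -> FULL (clear)
  row 6: 1 empty cell -> not full
  row 7: 2 empty cells -> not full
  row 8: 7 empty cells -> not full
  row 9: 6 empty cells -> not full
Total rows cleared: 2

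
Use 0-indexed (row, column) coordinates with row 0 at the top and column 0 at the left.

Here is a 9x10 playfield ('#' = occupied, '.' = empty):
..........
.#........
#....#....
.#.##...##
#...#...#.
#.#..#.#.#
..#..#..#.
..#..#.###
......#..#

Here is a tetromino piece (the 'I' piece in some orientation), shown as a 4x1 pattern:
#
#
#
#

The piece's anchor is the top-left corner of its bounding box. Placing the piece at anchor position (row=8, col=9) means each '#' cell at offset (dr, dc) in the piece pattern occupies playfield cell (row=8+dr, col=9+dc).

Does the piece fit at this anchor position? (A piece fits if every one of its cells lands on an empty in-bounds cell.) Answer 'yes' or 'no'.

Check each piece cell at anchor (8, 9):
  offset (0,0) -> (8,9): occupied ('#') -> FAIL
  offset (1,0) -> (9,9): out of bounds -> FAIL
  offset (2,0) -> (10,9): out of bounds -> FAIL
  offset (3,0) -> (11,9): out of bounds -> FAIL
All cells valid: no

Answer: no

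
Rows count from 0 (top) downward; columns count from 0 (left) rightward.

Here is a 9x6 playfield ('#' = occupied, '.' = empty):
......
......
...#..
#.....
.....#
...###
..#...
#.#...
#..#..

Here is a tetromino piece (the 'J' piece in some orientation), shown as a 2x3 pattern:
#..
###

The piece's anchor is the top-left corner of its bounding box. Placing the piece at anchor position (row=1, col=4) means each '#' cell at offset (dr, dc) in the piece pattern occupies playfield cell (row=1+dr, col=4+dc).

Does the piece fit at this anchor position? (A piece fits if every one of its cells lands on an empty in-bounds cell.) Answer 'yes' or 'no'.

Check each piece cell at anchor (1, 4):
  offset (0,0) -> (1,4): empty -> OK
  offset (1,0) -> (2,4): empty -> OK
  offset (1,1) -> (2,5): empty -> OK
  offset (1,2) -> (2,6): out of bounds -> FAIL
All cells valid: no

Answer: no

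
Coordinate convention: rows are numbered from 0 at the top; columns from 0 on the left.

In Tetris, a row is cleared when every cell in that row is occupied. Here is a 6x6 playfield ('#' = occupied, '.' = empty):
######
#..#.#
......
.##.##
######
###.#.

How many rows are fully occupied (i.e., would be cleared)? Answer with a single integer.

Answer: 2

Derivation:
Check each row:
  row 0: 0 empty cells -> FULL (clear)
  row 1: 3 empty cells -> not full
  row 2: 6 empty cells -> not full
  row 3: 2 empty cells -> not full
  row 4: 0 empty cells -> FULL (clear)
  row 5: 2 empty cells -> not full
Total rows cleared: 2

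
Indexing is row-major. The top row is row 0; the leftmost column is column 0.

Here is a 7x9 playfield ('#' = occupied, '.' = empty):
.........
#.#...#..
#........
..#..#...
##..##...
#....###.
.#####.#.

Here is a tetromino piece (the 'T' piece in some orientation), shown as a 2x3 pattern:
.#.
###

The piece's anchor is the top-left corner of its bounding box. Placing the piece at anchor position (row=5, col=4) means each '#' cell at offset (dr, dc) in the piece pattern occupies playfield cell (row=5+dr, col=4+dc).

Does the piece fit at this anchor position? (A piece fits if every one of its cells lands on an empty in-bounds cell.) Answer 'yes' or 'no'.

Answer: no

Derivation:
Check each piece cell at anchor (5, 4):
  offset (0,1) -> (5,5): occupied ('#') -> FAIL
  offset (1,0) -> (6,4): occupied ('#') -> FAIL
  offset (1,1) -> (6,5): occupied ('#') -> FAIL
  offset (1,2) -> (6,6): empty -> OK
All cells valid: no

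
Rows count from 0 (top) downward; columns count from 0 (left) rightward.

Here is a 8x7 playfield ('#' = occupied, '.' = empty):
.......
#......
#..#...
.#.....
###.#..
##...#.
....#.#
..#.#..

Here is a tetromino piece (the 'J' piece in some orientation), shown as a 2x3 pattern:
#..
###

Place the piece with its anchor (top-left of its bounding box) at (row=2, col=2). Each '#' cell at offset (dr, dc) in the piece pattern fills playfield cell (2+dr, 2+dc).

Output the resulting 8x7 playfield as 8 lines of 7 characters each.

Fill (2+0,2+0) = (2,2)
Fill (2+1,2+0) = (3,2)
Fill (2+1,2+1) = (3,3)
Fill (2+1,2+2) = (3,4)

Answer: .......
#......
#.##...
.####..
###.#..
##...#.
....#.#
..#.#..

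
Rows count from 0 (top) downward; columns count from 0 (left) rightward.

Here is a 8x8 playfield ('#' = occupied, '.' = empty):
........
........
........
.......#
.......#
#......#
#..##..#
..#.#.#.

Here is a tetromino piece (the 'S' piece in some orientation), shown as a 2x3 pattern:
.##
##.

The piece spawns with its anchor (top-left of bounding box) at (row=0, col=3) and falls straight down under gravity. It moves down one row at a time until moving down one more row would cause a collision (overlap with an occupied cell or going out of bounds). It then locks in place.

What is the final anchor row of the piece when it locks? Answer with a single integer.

Spawn at (row=0, col=3). Try each row:
  row 0: fits
  row 1: fits
  row 2: fits
  row 3: fits
  row 4: fits
  row 5: blocked -> lock at row 4

Answer: 4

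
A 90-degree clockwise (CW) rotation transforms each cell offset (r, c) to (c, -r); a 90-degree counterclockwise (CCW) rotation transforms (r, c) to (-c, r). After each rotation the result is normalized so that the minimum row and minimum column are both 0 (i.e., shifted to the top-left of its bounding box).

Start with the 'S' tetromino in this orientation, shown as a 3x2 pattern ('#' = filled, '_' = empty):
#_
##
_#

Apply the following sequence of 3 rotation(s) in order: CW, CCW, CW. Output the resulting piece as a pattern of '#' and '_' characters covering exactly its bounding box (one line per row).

Answer: _##
##_

Derivation:
Start:
#_
##
_#
After rotation 1 (CW):
_##
##_
After rotation 2 (CCW):
#_
##
_#
After rotation 3 (CW):
_##
##_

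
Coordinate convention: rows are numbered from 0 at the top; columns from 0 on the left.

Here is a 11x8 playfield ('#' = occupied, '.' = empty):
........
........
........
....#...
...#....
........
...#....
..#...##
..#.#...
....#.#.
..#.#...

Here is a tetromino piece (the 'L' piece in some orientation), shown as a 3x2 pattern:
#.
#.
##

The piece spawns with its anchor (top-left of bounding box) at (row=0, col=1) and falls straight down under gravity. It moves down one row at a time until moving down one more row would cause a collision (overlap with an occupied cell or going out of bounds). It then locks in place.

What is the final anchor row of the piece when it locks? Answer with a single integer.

Spawn at (row=0, col=1). Try each row:
  row 0: fits
  row 1: fits
  row 2: fits
  row 3: fits
  row 4: fits
  row 5: blocked -> lock at row 4

Answer: 4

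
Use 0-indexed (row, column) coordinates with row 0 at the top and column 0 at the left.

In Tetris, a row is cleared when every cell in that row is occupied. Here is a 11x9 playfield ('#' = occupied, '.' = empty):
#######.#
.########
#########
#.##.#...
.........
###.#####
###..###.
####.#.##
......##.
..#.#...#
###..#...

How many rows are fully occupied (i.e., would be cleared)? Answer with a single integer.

Check each row:
  row 0: 1 empty cell -> not full
  row 1: 1 empty cell -> not full
  row 2: 0 empty cells -> FULL (clear)
  row 3: 5 empty cells -> not full
  row 4: 9 empty cells -> not full
  row 5: 1 empty cell -> not full
  row 6: 3 empty cells -> not full
  row 7: 2 empty cells -> not full
  row 8: 7 empty cells -> not full
  row 9: 6 empty cells -> not full
  row 10: 5 empty cells -> not full
Total rows cleared: 1

Answer: 1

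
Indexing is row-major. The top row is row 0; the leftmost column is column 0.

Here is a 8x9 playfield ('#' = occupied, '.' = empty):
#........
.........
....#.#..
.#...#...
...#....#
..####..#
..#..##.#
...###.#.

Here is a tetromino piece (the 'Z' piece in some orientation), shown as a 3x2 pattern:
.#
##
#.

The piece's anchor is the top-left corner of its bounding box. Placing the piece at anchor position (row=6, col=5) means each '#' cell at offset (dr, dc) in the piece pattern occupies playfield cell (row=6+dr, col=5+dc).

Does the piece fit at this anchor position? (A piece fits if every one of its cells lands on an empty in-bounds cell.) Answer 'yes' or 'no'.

Check each piece cell at anchor (6, 5):
  offset (0,1) -> (6,6): occupied ('#') -> FAIL
  offset (1,0) -> (7,5): occupied ('#') -> FAIL
  offset (1,1) -> (7,6): empty -> OK
  offset (2,0) -> (8,5): out of bounds -> FAIL
All cells valid: no

Answer: no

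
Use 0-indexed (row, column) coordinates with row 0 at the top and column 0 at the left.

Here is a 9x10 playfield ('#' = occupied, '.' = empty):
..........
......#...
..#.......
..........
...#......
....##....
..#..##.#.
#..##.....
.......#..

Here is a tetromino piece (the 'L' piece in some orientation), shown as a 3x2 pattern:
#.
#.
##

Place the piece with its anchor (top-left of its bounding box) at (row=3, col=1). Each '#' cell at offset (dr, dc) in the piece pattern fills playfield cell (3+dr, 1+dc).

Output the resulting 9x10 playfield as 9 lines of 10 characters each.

Answer: ..........
......#...
..#.......
.#........
.#.#......
.##.##....
..#..##.#.
#..##.....
.......#..

Derivation:
Fill (3+0,1+0) = (3,1)
Fill (3+1,1+0) = (4,1)
Fill (3+2,1+0) = (5,1)
Fill (3+2,1+1) = (5,2)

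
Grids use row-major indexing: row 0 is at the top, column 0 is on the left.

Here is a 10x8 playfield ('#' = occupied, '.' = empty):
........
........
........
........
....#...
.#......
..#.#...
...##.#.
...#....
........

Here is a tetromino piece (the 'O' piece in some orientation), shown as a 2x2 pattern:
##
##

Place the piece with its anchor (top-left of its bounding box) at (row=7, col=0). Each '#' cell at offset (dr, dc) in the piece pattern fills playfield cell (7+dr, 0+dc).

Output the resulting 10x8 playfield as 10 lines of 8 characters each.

Answer: ........
........
........
........
....#...
.#......
..#.#...
##.##.#.
##.#....
........

Derivation:
Fill (7+0,0+0) = (7,0)
Fill (7+0,0+1) = (7,1)
Fill (7+1,0+0) = (8,0)
Fill (7+1,0+1) = (8,1)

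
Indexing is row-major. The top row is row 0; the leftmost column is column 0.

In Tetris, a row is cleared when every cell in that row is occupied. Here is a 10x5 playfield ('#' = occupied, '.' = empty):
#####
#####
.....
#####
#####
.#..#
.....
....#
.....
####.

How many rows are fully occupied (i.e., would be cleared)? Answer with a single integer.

Check each row:
  row 0: 0 empty cells -> FULL (clear)
  row 1: 0 empty cells -> FULL (clear)
  row 2: 5 empty cells -> not full
  row 3: 0 empty cells -> FULL (clear)
  row 4: 0 empty cells -> FULL (clear)
  row 5: 3 empty cells -> not full
  row 6: 5 empty cells -> not full
  row 7: 4 empty cells -> not full
  row 8: 5 empty cells -> not full
  row 9: 1 empty cell -> not full
Total rows cleared: 4

Answer: 4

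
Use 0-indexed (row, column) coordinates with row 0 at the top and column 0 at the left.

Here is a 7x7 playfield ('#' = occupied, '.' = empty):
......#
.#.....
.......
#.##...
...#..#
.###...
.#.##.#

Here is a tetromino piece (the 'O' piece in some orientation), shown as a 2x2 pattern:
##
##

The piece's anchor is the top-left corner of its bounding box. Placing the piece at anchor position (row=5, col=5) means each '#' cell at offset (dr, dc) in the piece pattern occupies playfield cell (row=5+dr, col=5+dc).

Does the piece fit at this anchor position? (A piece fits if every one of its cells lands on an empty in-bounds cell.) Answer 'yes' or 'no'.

Answer: no

Derivation:
Check each piece cell at anchor (5, 5):
  offset (0,0) -> (5,5): empty -> OK
  offset (0,1) -> (5,6): empty -> OK
  offset (1,0) -> (6,5): empty -> OK
  offset (1,1) -> (6,6): occupied ('#') -> FAIL
All cells valid: no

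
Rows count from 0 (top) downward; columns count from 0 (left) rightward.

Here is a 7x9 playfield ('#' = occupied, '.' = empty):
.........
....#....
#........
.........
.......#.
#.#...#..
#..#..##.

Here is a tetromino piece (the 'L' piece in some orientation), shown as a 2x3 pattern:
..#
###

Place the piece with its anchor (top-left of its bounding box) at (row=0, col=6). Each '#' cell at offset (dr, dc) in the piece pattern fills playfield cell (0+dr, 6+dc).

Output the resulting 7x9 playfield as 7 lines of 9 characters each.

Answer: ........#
....#.###
#........
.........
.......#.
#.#...#..
#..#..##.

Derivation:
Fill (0+0,6+2) = (0,8)
Fill (0+1,6+0) = (1,6)
Fill (0+1,6+1) = (1,7)
Fill (0+1,6+2) = (1,8)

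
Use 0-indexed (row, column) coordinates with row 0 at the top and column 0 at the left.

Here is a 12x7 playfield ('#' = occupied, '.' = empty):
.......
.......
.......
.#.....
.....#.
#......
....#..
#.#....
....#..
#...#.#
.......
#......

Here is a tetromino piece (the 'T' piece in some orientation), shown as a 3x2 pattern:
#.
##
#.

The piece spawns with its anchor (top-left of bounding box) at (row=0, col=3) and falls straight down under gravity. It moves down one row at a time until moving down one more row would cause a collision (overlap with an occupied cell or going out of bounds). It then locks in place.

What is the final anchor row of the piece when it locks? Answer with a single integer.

Spawn at (row=0, col=3). Try each row:
  row 0: fits
  row 1: fits
  row 2: fits
  row 3: fits
  row 4: fits
  row 5: blocked -> lock at row 4

Answer: 4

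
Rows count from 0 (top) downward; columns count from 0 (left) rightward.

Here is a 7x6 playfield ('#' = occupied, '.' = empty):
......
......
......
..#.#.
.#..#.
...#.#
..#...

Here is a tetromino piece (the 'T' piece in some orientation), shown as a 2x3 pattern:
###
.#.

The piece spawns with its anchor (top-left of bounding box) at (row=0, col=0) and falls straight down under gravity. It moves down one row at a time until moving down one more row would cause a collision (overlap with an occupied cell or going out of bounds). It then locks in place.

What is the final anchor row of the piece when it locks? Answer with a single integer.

Spawn at (row=0, col=0). Try each row:
  row 0: fits
  row 1: fits
  row 2: fits
  row 3: blocked -> lock at row 2

Answer: 2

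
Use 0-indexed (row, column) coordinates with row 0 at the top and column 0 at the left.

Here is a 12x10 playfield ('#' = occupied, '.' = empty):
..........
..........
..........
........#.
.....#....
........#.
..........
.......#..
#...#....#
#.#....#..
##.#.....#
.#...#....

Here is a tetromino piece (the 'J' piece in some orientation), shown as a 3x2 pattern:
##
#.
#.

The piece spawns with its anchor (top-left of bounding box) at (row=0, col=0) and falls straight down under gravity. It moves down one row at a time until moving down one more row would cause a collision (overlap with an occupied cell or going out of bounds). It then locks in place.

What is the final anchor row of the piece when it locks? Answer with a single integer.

Spawn at (row=0, col=0). Try each row:
  row 0: fits
  row 1: fits
  row 2: fits
  row 3: fits
  row 4: fits
  row 5: fits
  row 6: blocked -> lock at row 5

Answer: 5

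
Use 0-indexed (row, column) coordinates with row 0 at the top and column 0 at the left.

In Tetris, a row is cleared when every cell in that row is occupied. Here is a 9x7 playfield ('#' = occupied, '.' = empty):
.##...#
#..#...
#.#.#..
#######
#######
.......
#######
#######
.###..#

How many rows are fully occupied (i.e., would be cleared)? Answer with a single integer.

Check each row:
  row 0: 4 empty cells -> not full
  row 1: 5 empty cells -> not full
  row 2: 4 empty cells -> not full
  row 3: 0 empty cells -> FULL (clear)
  row 4: 0 empty cells -> FULL (clear)
  row 5: 7 empty cells -> not full
  row 6: 0 empty cells -> FULL (clear)
  row 7: 0 empty cells -> FULL (clear)
  row 8: 3 empty cells -> not full
Total rows cleared: 4

Answer: 4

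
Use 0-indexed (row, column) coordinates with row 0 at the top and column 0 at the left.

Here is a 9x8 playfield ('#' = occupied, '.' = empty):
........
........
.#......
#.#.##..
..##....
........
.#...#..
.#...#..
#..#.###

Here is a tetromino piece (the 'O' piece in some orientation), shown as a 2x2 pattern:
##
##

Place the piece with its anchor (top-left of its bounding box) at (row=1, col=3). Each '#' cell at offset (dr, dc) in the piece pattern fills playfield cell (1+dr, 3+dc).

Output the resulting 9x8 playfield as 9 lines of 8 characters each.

Answer: ........
...##...
.#.##...
#.#.##..
..##....
........
.#...#..
.#...#..
#..#.###

Derivation:
Fill (1+0,3+0) = (1,3)
Fill (1+0,3+1) = (1,4)
Fill (1+1,3+0) = (2,3)
Fill (1+1,3+1) = (2,4)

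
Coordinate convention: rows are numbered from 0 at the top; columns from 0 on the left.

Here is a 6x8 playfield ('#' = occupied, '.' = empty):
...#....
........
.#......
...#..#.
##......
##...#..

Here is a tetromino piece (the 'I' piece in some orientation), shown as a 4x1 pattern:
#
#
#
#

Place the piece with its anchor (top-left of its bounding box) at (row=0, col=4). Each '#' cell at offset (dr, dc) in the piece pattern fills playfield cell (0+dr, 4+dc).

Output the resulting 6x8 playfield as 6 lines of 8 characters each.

Answer: ...##...
....#...
.#..#...
...##.#.
##......
##...#..

Derivation:
Fill (0+0,4+0) = (0,4)
Fill (0+1,4+0) = (1,4)
Fill (0+2,4+0) = (2,4)
Fill (0+3,4+0) = (3,4)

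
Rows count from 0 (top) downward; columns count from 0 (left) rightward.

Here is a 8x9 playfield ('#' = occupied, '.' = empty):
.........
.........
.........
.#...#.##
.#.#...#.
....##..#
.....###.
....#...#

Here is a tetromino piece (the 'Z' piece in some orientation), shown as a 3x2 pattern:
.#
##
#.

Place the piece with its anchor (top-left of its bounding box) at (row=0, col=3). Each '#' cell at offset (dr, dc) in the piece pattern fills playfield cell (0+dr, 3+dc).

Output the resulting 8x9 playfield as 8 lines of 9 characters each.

Answer: ....#....
...##....
...#.....
.#...#.##
.#.#...#.
....##..#
.....###.
....#...#

Derivation:
Fill (0+0,3+1) = (0,4)
Fill (0+1,3+0) = (1,3)
Fill (0+1,3+1) = (1,4)
Fill (0+2,3+0) = (2,3)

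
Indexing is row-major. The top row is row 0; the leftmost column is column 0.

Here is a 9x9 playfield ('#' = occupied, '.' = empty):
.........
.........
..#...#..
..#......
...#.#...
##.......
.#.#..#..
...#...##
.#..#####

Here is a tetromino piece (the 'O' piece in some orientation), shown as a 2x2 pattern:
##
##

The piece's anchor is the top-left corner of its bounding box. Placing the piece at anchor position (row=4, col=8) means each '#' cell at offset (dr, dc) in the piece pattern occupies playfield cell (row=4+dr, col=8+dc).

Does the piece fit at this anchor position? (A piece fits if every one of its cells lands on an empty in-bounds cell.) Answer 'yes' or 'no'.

Check each piece cell at anchor (4, 8):
  offset (0,0) -> (4,8): empty -> OK
  offset (0,1) -> (4,9): out of bounds -> FAIL
  offset (1,0) -> (5,8): empty -> OK
  offset (1,1) -> (5,9): out of bounds -> FAIL
All cells valid: no

Answer: no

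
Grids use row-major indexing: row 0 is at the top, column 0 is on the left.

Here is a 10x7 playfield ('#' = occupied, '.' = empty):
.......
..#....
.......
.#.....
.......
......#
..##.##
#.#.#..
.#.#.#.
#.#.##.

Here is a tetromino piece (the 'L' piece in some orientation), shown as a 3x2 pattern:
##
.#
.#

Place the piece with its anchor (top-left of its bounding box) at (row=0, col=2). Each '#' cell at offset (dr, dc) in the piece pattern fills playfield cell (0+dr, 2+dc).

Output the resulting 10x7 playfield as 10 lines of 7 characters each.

Answer: ..##...
..##...
...#...
.#.....
.......
......#
..##.##
#.#.#..
.#.#.#.
#.#.##.

Derivation:
Fill (0+0,2+0) = (0,2)
Fill (0+0,2+1) = (0,3)
Fill (0+1,2+1) = (1,3)
Fill (0+2,2+1) = (2,3)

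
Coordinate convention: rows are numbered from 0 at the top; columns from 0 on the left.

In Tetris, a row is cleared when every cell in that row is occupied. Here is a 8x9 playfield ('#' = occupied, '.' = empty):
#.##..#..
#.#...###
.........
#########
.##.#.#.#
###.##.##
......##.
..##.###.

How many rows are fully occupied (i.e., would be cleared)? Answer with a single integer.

Check each row:
  row 0: 5 empty cells -> not full
  row 1: 4 empty cells -> not full
  row 2: 9 empty cells -> not full
  row 3: 0 empty cells -> FULL (clear)
  row 4: 4 empty cells -> not full
  row 5: 2 empty cells -> not full
  row 6: 7 empty cells -> not full
  row 7: 4 empty cells -> not full
Total rows cleared: 1

Answer: 1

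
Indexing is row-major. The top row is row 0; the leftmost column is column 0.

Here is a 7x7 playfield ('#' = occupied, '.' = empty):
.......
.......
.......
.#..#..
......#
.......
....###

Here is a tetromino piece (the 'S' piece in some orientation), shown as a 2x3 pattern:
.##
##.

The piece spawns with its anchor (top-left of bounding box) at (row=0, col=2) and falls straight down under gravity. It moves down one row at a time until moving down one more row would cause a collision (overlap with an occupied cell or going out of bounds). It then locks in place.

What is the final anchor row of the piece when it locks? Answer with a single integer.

Spawn at (row=0, col=2). Try each row:
  row 0: fits
  row 1: fits
  row 2: fits
  row 3: blocked -> lock at row 2

Answer: 2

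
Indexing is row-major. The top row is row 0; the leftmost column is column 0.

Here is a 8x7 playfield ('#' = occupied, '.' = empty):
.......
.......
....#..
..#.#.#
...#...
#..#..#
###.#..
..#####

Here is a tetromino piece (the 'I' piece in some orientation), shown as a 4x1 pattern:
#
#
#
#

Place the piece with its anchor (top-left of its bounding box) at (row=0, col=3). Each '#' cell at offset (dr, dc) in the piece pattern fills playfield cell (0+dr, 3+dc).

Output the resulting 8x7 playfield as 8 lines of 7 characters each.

Answer: ...#...
...#...
...##..
..###.#
...#...
#..#..#
###.#..
..#####

Derivation:
Fill (0+0,3+0) = (0,3)
Fill (0+1,3+0) = (1,3)
Fill (0+2,3+0) = (2,3)
Fill (0+3,3+0) = (3,3)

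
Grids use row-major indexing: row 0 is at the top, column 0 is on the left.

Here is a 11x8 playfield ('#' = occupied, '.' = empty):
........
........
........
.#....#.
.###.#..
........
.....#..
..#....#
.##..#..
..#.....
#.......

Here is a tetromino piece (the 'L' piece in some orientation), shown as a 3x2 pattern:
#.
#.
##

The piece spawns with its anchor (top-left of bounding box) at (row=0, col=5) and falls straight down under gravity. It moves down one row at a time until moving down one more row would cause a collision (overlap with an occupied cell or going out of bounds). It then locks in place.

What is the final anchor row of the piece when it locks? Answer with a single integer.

Answer: 0

Derivation:
Spawn at (row=0, col=5). Try each row:
  row 0: fits
  row 1: blocked -> lock at row 0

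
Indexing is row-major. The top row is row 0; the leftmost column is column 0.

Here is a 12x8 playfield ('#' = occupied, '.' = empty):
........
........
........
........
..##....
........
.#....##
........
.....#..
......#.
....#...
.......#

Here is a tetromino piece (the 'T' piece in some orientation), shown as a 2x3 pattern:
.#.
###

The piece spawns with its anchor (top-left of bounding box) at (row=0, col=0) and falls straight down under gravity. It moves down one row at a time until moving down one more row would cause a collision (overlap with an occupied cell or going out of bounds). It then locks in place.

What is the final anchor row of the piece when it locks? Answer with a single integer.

Spawn at (row=0, col=0). Try each row:
  row 0: fits
  row 1: fits
  row 2: fits
  row 3: blocked -> lock at row 2

Answer: 2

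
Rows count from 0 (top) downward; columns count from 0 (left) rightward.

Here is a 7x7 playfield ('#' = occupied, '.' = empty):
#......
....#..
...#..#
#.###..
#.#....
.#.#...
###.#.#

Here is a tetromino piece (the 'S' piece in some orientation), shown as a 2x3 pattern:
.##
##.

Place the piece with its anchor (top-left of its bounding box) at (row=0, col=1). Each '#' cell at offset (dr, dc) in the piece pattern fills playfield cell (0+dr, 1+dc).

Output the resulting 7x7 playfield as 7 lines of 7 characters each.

Answer: #.##...
.##.#..
...#..#
#.###..
#.#....
.#.#...
###.#.#

Derivation:
Fill (0+0,1+1) = (0,2)
Fill (0+0,1+2) = (0,3)
Fill (0+1,1+0) = (1,1)
Fill (0+1,1+1) = (1,2)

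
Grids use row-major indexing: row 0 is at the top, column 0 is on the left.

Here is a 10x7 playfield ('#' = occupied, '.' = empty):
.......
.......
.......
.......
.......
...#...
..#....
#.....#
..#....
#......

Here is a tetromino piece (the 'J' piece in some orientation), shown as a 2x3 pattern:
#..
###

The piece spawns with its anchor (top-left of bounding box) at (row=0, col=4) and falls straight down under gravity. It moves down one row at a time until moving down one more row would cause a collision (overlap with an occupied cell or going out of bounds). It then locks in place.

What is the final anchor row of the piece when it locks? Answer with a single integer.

Answer: 5

Derivation:
Spawn at (row=0, col=4). Try each row:
  row 0: fits
  row 1: fits
  row 2: fits
  row 3: fits
  row 4: fits
  row 5: fits
  row 6: blocked -> lock at row 5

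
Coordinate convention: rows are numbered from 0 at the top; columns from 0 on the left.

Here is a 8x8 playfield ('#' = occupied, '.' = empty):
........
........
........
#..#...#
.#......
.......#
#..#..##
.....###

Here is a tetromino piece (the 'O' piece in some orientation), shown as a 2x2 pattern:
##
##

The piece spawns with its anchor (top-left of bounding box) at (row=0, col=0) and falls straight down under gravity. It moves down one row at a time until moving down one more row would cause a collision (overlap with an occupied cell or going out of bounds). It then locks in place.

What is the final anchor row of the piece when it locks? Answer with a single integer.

Spawn at (row=0, col=0). Try each row:
  row 0: fits
  row 1: fits
  row 2: blocked -> lock at row 1

Answer: 1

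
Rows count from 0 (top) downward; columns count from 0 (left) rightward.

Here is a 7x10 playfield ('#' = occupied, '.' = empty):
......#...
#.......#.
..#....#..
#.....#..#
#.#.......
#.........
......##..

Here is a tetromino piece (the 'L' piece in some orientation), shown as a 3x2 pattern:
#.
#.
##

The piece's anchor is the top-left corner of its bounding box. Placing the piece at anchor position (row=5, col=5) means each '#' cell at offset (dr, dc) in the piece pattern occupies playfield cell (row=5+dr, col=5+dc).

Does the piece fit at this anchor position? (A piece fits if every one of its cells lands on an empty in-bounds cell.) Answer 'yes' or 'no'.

Check each piece cell at anchor (5, 5):
  offset (0,0) -> (5,5): empty -> OK
  offset (1,0) -> (6,5): empty -> OK
  offset (2,0) -> (7,5): out of bounds -> FAIL
  offset (2,1) -> (7,6): out of bounds -> FAIL
All cells valid: no

Answer: no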